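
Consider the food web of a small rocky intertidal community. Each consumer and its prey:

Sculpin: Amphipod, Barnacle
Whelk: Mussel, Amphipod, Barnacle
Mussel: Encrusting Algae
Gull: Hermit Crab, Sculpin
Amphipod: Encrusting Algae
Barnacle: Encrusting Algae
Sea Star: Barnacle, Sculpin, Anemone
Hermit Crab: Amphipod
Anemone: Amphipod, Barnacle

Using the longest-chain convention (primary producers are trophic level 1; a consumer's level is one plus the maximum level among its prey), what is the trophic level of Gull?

Encrusting Algae is a producer → level 1.
Amphipod eats Encrusting Algae → level 2.
Hermit Crab eats Amphipod → level 3.
Gull eats Hermit Crab (level 3); other prey at levels: Sculpin 3 → level 4.

Trophic level 4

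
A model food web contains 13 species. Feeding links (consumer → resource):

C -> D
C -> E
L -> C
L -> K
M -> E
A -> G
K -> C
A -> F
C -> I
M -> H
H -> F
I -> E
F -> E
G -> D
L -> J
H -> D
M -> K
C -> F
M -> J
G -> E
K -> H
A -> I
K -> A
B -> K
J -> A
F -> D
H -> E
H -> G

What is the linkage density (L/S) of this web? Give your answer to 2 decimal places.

There are L = 28 links among S = 13 species.
L/S = 28/13 = 2.1538 ≈ 2.15.

L/S = 2.15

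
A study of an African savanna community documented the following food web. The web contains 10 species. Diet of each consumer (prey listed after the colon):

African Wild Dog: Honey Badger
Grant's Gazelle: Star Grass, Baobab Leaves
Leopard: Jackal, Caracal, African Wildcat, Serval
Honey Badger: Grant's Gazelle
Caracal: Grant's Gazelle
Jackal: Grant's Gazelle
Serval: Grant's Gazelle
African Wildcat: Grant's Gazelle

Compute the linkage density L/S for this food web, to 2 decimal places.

There are L = 12 links among S = 10 species.
L/S = 12/10 = 1.2000 ≈ 1.20.

L/S = 1.20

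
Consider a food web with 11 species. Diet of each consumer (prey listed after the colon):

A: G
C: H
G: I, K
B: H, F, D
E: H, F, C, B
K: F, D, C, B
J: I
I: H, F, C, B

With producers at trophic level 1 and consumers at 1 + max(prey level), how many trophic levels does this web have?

5

Producers (level 1): H, F, D.
H → C → I → G → A gives A level 5.
No species has a prey at level 5, so no species reaches level 6.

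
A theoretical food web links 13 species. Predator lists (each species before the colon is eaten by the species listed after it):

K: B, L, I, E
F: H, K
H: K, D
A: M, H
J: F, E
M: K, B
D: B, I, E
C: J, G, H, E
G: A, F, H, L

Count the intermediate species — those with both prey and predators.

8

Intermediate species (has both prey and predators): J, G, A, F, M, H, K, D.
Count: 8.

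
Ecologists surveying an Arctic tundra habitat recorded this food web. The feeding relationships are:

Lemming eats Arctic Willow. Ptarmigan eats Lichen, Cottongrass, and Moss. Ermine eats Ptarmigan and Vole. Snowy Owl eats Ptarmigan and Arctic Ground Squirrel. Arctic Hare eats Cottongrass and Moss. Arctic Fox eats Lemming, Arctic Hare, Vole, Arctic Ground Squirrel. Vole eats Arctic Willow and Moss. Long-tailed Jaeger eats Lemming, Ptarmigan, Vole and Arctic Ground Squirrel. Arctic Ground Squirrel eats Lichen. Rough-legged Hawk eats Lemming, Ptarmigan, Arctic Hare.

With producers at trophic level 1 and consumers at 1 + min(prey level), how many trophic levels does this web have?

Producers (level 1): Arctic Willow, Moss, Cottongrass, Lichen.
Following each consumer down to its lowest-level prey: Moss → Arctic Hare → Arctic Fox (levels 1 through 3).
All prey of Arctic Fox (Arctic Hare 2, Arctic Ground Squirrel 2, Lemming 2, Vole 2) are at level 2 or above, so Arctic Fox is at level 1 + 2 = 3.
Every consumer has at least one prey at level 2 or below, so none exceeds level 3.

3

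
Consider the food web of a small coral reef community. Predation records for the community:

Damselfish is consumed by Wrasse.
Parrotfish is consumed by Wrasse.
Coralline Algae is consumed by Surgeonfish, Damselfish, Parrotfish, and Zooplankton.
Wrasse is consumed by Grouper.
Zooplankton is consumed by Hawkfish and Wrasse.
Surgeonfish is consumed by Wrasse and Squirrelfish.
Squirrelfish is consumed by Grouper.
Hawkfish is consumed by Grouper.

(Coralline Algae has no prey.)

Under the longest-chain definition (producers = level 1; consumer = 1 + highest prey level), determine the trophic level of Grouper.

Trophic level 4

Coralline Algae is a producer → level 1.
Surgeonfish eats Coralline Algae → level 2.
Squirrelfish eats Surgeonfish → level 3.
Grouper eats Squirrelfish (level 3); other prey at levels: Hawkfish 3, Wrasse 3 → level 4.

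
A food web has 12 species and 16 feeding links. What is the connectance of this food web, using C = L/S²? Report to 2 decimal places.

C = 0.11

The web has S = 12 species and L = 16 feeding links.
C = L / S² = 16 / 144 = 0.1111 ≈ 0.11.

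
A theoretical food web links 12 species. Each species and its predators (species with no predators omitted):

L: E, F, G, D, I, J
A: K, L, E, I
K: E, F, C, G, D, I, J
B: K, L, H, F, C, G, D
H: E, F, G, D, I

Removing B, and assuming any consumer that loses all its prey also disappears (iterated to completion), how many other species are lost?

1

Remove B.
Round 1: H (all prey gone) → extinct.
No further losses. Total secondary extinctions: 1.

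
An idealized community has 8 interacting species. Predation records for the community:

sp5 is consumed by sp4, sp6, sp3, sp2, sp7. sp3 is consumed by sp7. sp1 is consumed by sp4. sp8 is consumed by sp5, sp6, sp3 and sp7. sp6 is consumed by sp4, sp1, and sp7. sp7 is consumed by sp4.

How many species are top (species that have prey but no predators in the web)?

2

Top species (has prey, but nothing eats it): sp2, sp4.
Count: 2.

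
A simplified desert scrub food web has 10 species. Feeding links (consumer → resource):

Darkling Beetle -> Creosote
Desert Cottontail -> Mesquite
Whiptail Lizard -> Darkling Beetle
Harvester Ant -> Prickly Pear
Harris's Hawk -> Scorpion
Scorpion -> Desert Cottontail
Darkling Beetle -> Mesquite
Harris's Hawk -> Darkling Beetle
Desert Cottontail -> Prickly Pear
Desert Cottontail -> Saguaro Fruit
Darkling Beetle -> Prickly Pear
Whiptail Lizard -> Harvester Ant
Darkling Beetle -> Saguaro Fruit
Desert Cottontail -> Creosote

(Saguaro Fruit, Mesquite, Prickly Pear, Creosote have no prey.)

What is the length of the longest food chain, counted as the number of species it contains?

One longest chain: Saguaro Fruit → Desert Cottontail → Scorpion → Harris's Hawk.
It has 4 species and 3 links.

4 species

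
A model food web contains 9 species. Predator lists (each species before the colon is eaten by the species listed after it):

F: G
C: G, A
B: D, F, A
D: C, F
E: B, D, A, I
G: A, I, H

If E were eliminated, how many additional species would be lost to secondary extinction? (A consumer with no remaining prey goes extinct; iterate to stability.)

Remove E.
Round 1: B (all prey gone) → extinct.
Round 2: D (all prey gone) → extinct.
Round 3: C (all prey gone), F (all prey gone) → extinct.
Round 4: G (all prey gone) → extinct.
Round 5: A (all prey gone), I (all prey gone), H (all prey gone) → extinct.
No further losses. Total secondary extinctions: 8.

8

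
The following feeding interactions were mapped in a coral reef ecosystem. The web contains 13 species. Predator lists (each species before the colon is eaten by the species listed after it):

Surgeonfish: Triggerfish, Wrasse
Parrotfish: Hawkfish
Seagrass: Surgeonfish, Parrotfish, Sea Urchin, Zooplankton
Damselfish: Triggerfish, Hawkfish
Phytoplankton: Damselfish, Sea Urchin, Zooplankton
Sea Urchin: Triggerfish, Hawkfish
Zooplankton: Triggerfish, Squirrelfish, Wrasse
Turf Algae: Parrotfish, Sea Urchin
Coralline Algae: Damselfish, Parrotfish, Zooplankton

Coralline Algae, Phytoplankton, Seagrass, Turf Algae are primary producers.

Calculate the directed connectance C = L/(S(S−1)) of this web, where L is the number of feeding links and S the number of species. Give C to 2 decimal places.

The web has S = 13 species and L = 22 feeding links.
C = L / (S(S−1)) = 22 / 156 = 0.1410 ≈ 0.14.

C = 0.14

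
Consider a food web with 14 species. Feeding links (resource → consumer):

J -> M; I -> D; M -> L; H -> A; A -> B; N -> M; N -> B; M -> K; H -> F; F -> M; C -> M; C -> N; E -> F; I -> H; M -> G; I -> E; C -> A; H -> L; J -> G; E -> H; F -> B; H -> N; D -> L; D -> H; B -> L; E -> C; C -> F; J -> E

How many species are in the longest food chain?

6 species

One longest chain: I → E → C → F → M → G.
It has 6 species and 5 links.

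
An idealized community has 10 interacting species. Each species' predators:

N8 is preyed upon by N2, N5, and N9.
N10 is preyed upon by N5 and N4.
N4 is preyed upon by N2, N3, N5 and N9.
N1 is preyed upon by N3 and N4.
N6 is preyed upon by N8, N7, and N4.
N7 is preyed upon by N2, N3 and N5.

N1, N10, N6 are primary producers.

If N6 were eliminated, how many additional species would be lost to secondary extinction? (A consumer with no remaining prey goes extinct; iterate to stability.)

Remove N6.
Round 1: N8 (all prey gone), N7 (all prey gone) → extinct.
No further losses. Total secondary extinctions: 2.

2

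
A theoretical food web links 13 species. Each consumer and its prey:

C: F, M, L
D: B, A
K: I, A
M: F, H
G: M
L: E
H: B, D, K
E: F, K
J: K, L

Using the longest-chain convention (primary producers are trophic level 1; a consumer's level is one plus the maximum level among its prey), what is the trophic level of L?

Trophic level 4

I is a producer → level 1.
K eats I (level 1); other prey at levels: A 1 → level 2.
E eats K (level 2); other prey at levels: F 1 → level 3.
L eats E → level 4.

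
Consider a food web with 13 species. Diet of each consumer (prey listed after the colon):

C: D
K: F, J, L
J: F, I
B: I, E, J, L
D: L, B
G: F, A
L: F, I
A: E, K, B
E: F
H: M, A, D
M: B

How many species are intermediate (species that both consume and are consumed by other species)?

Intermediate species (has both prey and predators): E, J, L, K, B, M, A, D.
Count: 8.

8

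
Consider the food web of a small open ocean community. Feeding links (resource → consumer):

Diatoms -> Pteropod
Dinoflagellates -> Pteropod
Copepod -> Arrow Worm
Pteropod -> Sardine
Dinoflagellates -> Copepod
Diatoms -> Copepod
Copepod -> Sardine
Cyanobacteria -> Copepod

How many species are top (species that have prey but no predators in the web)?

2

Top species (has prey, but nothing eats it): Sardine, Arrow Worm.
Count: 2.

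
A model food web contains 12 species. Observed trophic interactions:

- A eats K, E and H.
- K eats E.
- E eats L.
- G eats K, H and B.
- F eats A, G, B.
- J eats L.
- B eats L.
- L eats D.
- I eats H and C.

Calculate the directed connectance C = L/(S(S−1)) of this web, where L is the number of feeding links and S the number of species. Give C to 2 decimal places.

The web has S = 12 species and L = 16 feeding links.
C = L / (S(S−1)) = 16 / 132 = 0.1212 ≈ 0.12.

C = 0.12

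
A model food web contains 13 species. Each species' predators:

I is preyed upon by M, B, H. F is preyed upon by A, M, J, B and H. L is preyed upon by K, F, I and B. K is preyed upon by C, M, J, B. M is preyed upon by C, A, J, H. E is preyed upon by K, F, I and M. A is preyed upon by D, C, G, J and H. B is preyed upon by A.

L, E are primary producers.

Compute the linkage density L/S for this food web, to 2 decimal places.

L/S = 2.31

There are L = 30 links among S = 13 species.
L/S = 30/13 = 2.3077 ≈ 2.31.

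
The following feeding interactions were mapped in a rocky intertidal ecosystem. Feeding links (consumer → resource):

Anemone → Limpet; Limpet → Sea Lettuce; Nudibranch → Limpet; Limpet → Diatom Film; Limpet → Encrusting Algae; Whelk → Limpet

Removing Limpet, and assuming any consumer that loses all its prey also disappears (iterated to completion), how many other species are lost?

Remove Limpet.
Round 1: Nudibranch (all prey gone), Whelk (all prey gone), Anemone (all prey gone) → extinct.
No further losses. Total secondary extinctions: 3.

3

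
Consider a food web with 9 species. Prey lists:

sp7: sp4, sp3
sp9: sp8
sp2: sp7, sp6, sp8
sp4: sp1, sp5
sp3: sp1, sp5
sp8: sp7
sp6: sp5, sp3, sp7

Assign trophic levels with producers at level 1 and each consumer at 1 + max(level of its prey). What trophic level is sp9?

sp1 is a producer → level 1.
sp4 eats sp1 (level 1); other prey at levels: sp5 1 → level 2.
sp7 eats sp4 (level 2); other prey at levels: sp3 2 → level 3.
sp8 eats sp7 → level 4.
sp9 eats sp8 → level 5.

Trophic level 5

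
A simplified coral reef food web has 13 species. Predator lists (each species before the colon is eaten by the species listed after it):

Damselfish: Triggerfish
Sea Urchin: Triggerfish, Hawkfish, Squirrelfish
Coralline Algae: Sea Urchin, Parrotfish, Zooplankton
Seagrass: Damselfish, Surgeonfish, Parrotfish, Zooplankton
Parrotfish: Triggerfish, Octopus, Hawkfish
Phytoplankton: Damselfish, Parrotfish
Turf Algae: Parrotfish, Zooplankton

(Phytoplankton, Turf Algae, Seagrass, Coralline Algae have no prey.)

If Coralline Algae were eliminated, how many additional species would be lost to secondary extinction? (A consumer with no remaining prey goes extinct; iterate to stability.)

2

Remove Coralline Algae.
Round 1: Sea Urchin (all prey gone) → extinct.
Round 2: Squirrelfish (all prey gone) → extinct.
No further losses. Total secondary extinctions: 2.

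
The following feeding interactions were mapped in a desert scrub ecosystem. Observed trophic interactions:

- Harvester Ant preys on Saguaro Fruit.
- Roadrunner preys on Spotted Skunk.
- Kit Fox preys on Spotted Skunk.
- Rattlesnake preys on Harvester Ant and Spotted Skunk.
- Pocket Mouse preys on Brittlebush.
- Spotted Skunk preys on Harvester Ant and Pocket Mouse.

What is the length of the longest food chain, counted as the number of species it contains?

One longest chain: Brittlebush → Pocket Mouse → Spotted Skunk → Rattlesnake.
It has 4 species and 3 links.

4 species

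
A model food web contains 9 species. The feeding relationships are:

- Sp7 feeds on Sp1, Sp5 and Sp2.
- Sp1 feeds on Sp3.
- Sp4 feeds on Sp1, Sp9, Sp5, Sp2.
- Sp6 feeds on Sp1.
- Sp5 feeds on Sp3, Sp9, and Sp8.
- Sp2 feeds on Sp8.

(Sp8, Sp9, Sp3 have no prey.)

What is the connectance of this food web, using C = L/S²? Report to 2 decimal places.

C = 0.16

The web has S = 9 species and L = 13 feeding links.
C = L / S² = 13 / 81 = 0.1605 ≈ 0.16.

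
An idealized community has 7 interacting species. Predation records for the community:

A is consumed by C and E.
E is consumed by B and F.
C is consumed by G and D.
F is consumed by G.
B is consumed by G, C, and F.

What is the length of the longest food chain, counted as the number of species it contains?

5 species

One longest chain: A → E → B → C → D.
It has 5 species and 4 links.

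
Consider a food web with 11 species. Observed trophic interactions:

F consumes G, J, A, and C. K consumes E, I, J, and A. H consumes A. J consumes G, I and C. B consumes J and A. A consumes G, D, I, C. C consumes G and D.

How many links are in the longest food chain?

One longest chain: D → C → A → K.
It has 4 species and 3 links.

3 links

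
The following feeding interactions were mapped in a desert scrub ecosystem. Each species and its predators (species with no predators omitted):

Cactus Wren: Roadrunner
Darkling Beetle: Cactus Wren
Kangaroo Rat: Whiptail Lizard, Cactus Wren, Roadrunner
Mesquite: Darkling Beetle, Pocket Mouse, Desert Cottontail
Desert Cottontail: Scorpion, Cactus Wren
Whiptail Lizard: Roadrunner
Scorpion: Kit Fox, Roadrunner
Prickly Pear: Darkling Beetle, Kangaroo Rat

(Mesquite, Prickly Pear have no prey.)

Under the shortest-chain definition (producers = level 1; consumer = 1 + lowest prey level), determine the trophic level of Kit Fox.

Trophic level 4

Mesquite is a producer → level 1.
Desert Cottontail eats Mesquite → level 2.
Scorpion eats Desert Cottontail → level 3.
Kit Fox eats Scorpion → level 4.
No prey of Kit Fox is below level 3, so 4 is the minimum.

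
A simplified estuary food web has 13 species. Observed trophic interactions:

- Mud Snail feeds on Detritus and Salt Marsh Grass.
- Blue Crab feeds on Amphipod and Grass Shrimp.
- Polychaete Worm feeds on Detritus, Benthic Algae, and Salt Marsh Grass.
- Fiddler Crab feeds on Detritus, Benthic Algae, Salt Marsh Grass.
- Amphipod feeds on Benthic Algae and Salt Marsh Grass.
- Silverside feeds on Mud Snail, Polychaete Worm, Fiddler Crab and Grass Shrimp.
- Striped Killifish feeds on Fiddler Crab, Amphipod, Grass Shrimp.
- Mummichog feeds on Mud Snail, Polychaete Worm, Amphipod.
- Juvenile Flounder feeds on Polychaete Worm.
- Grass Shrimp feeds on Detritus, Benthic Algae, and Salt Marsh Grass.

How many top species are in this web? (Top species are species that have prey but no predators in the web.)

5

Top species (has prey, but nothing eats it): Mummichog, Blue Crab, Silverside, Striped Killifish, Juvenile Flounder.
Count: 5.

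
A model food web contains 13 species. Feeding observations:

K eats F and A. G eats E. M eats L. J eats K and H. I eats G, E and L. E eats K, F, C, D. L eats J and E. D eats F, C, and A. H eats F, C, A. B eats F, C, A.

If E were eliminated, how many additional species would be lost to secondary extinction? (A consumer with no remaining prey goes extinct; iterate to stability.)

1

Remove E.
Round 1: G (all prey gone) → extinct.
No further losses. Total secondary extinctions: 1.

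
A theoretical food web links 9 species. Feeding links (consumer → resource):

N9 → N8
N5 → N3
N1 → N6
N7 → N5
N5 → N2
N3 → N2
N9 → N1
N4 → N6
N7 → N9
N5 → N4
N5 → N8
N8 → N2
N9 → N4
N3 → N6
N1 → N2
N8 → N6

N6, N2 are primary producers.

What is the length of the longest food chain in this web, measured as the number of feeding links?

3 links

One longest chain: N6 → N4 → N9 → N7.
It has 4 species and 3 links.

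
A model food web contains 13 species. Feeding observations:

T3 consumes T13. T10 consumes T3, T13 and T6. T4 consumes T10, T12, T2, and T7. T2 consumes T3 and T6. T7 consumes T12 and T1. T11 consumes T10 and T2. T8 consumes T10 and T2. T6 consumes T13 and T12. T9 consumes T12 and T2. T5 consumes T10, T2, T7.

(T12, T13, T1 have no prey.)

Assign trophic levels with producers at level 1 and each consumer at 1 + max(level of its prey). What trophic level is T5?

Trophic level 4

T12 is a producer → level 1.
T6 eats T12 (level 1); other prey at levels: T13 1 → level 2.
T2 eats T6 (level 2); other prey at levels: T3 2 → level 3.
T5 eats T2 (level 3); other prey at levels: T7 2, T10 3 → level 4.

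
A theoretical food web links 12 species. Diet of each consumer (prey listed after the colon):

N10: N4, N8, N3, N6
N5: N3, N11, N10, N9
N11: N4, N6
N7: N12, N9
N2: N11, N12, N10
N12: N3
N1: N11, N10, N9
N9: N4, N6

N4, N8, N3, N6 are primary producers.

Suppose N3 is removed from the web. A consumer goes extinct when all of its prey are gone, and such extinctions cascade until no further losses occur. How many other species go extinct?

1

Remove N3.
Round 1: N12 (all prey gone) → extinct.
No further losses. Total secondary extinctions: 1.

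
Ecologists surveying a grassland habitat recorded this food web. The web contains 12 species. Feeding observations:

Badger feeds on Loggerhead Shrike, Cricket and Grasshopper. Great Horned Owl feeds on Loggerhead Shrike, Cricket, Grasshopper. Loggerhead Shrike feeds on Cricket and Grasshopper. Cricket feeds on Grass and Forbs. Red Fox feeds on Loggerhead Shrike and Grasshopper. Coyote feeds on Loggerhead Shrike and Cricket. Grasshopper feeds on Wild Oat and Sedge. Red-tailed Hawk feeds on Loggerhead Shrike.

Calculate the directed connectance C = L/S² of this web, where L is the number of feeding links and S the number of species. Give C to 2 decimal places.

The web has S = 12 species and L = 17 feeding links.
C = L / S² = 17 / 144 = 0.1181 ≈ 0.12.

C = 0.12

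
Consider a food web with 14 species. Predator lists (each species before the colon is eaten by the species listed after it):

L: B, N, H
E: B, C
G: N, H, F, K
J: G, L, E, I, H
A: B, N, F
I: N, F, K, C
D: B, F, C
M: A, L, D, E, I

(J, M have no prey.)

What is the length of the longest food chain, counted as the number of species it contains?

3 species

One longest chain: M → A → B.
It has 3 species and 2 links.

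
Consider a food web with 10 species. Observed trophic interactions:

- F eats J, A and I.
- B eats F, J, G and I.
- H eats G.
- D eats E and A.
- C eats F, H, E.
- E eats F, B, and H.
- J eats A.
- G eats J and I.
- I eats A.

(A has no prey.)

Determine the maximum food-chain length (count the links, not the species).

5 links

One longest chain: A → I → G → H → E → D.
It has 6 species and 5 links.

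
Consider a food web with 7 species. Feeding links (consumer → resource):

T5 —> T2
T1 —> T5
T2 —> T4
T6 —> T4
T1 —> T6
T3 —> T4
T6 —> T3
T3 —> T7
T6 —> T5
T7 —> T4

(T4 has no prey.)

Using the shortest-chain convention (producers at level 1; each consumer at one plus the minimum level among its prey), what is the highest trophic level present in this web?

Producers (level 1): T4.
Following each consumer down to its lowest-level prey: T4 → T2 → T5 (levels 1 through 3).
All prey of T5 (T2 2) are at level 2 or above, so T5 is at level 1 + 2 = 3.
Every consumer has at least one prey at level 2 or below, so none exceeds level 3.

3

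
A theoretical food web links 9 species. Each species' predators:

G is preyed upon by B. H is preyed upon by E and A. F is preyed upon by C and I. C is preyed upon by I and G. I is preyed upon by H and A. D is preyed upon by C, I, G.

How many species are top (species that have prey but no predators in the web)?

3

Top species (has prey, but nothing eats it): B, E, A.
Count: 3.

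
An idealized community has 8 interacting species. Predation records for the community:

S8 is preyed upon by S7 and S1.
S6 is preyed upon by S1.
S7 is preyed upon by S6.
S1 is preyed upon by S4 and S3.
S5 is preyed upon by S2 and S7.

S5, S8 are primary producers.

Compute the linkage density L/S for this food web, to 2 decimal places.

L/S = 1.00

There are L = 8 links among S = 8 species.
L/S = 8/8 = 1.0000 ≈ 1.00.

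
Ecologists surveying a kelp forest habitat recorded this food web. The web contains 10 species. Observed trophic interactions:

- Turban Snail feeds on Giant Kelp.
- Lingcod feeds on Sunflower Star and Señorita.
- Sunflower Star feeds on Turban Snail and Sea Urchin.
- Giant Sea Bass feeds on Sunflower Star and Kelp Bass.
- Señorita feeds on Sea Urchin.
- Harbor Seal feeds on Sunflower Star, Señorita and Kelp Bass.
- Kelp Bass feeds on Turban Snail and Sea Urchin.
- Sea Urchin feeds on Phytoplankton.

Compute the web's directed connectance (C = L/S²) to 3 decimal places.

C = 0.140

The web has S = 10 species and L = 14 feeding links.
C = L / S² = 14 / 100 = 0.1400 ≈ 0.140.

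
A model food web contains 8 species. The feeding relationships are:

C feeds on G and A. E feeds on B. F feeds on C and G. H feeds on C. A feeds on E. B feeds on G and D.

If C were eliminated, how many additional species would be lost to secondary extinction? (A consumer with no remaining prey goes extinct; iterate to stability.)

1

Remove C.
Round 1: H (all prey gone) → extinct.
No further losses. Total secondary extinctions: 1.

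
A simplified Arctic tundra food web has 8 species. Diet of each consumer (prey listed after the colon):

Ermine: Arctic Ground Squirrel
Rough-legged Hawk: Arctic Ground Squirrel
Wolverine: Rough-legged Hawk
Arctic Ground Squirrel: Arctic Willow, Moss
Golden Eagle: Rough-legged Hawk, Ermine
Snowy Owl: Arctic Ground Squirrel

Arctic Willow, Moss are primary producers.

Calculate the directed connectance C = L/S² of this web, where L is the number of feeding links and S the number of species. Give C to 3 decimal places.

The web has S = 8 species and L = 8 feeding links.
C = L / S² = 8 / 64 = 0.1250 ≈ 0.125.

C = 0.125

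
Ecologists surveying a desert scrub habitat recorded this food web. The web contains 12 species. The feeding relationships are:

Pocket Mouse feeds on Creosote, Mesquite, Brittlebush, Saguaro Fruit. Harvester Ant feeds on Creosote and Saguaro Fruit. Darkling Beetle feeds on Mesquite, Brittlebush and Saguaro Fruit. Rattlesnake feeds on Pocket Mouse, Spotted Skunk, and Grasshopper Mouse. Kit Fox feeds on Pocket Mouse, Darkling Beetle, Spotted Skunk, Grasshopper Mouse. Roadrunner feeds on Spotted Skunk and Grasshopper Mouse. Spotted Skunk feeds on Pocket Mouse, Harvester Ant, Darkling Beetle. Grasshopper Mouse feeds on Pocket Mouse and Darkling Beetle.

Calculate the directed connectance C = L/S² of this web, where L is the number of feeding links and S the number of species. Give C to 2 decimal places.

The web has S = 12 species and L = 23 feeding links.
C = L / S² = 23 / 144 = 0.1597 ≈ 0.16.

C = 0.16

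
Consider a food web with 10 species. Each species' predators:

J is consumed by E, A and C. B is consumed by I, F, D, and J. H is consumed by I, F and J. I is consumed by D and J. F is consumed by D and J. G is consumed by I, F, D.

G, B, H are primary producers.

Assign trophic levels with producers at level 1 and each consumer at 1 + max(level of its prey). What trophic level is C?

G is a producer → level 1.
F eats G (level 1); other prey at levels: B 1, H 1 → level 2.
J eats F (level 2); other prey at levels: B 1, H 1, I 2 → level 3.
C eats J → level 4.

Trophic level 4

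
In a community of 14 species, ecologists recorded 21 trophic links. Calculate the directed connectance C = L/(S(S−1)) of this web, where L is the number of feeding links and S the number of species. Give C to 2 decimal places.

C = 0.12

The web has S = 14 species and L = 21 feeding links.
C = L / (S(S−1)) = 21 / 182 = 0.1154 ≈ 0.12.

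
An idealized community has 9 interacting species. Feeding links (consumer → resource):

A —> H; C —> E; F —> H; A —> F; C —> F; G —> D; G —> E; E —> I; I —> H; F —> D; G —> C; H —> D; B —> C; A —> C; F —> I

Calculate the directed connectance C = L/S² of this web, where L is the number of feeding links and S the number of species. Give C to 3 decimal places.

The web has S = 9 species and L = 15 feeding links.
C = L / S² = 15 / 81 = 0.1852 ≈ 0.185.

C = 0.185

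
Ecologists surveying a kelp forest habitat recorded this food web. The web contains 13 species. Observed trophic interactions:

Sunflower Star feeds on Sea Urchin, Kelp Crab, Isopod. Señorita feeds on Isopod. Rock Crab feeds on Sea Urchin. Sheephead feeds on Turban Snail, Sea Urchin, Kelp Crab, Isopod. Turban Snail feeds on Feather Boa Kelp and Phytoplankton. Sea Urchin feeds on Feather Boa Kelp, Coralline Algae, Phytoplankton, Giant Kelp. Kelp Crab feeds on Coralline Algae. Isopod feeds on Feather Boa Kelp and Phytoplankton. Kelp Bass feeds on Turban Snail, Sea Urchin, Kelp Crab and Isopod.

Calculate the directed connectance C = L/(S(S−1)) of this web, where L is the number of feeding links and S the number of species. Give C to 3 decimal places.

C = 0.141

The web has S = 13 species and L = 22 feeding links.
C = L / (S(S−1)) = 22 / 156 = 0.1410 ≈ 0.141.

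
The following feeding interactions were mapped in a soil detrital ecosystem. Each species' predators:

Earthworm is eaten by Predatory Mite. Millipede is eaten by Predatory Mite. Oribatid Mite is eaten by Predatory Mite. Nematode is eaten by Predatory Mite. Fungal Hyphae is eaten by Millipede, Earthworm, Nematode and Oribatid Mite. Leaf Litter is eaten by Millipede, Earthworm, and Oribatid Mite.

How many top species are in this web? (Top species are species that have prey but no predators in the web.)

Top species (has prey, but nothing eats it): Predatory Mite.
Count: 1.

1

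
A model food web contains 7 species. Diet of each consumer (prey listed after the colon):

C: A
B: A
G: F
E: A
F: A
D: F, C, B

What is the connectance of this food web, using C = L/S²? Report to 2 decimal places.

C = 0.16

The web has S = 7 species and L = 8 feeding links.
C = L / S² = 8 / 49 = 0.1633 ≈ 0.16.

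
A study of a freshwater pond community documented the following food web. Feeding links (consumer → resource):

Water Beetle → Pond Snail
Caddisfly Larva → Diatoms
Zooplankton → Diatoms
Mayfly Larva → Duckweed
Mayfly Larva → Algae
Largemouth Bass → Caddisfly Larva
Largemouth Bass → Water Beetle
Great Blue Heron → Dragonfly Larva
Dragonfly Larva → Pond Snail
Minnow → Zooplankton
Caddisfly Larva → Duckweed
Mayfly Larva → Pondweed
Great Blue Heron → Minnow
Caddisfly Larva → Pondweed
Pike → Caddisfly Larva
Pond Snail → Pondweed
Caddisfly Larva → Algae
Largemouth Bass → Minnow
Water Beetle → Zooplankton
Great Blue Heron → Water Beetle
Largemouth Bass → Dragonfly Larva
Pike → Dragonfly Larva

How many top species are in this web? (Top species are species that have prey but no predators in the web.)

4

Top species (has prey, but nothing eats it): Mayfly Larva, Pike, Largemouth Bass, Great Blue Heron.
Count: 4.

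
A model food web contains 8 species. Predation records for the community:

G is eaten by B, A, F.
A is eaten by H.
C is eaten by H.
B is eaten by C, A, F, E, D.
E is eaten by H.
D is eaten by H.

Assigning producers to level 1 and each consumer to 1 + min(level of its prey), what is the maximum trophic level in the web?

3

Producers (level 1): G.
Following each consumer down to its lowest-level prey: G → A → H (levels 1 through 3).
All prey of H (A 2, D 3, E 3, C 3) are at level 2 or above, so H is at level 1 + 2 = 3.
Every consumer has at least one prey at level 2 or below, so none exceeds level 3.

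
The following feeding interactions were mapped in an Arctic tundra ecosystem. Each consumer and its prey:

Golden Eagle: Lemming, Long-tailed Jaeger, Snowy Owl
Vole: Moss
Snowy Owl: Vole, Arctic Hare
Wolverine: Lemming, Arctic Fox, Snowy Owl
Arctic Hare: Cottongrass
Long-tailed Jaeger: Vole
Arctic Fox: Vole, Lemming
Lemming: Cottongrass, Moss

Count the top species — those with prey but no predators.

2

Top species (has prey, but nothing eats it): Wolverine, Golden Eagle.
Count: 2.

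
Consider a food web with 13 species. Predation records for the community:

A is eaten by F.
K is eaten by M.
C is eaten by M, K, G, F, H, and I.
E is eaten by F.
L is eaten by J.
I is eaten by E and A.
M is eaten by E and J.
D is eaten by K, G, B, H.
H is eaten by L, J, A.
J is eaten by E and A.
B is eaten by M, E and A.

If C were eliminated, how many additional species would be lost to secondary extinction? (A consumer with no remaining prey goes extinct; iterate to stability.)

Remove C.
Round 1: I (all prey gone) → extinct.
No further losses. Total secondary extinctions: 1.

1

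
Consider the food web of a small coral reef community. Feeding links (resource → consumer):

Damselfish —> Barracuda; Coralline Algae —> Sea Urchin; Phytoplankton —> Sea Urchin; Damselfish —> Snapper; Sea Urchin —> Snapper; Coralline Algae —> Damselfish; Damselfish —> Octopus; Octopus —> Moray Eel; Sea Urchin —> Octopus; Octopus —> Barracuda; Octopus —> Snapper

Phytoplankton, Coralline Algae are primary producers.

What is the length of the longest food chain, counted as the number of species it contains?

4 species

One longest chain: Coralline Algae → Damselfish → Octopus → Snapper.
It has 4 species and 3 links.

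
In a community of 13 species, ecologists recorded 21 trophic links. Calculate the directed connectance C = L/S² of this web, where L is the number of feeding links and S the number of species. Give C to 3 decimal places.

C = 0.124

The web has S = 13 species and L = 21 feeding links.
C = L / S² = 21 / 169 = 0.1243 ≈ 0.124.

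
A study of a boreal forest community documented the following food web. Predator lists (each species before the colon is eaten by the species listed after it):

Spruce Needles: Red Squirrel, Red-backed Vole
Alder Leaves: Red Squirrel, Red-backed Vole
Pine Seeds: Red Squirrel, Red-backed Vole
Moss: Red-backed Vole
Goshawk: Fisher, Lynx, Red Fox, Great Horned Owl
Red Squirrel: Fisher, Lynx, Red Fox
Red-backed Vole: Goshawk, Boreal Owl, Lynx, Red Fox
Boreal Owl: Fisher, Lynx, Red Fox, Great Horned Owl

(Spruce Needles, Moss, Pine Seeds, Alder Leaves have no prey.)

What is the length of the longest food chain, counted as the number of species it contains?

4 species

One longest chain: Spruce Needles → Red-backed Vole → Goshawk → Fisher.
It has 4 species and 3 links.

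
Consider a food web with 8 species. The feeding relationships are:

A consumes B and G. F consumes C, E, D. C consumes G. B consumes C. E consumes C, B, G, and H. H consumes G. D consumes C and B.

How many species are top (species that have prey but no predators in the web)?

Top species (has prey, but nothing eats it): A, F.
Count: 2.

2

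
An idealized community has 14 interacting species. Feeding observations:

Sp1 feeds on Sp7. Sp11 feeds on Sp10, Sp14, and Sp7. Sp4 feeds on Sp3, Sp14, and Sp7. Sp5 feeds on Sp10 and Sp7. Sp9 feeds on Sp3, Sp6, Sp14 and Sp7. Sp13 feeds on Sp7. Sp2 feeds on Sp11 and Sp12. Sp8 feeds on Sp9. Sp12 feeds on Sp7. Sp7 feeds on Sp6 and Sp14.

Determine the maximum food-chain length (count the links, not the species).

3 links

One longest chain: Sp6 → Sp7 → Sp12 → Sp2.
It has 4 species and 3 links.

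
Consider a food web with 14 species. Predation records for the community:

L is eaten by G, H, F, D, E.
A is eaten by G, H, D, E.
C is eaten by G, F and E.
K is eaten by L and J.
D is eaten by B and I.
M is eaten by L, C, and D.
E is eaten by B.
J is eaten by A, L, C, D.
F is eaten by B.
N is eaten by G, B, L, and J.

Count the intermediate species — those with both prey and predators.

Intermediate species (has both prey and predators): J, L, A, C, E, D, F.
Count: 7.

7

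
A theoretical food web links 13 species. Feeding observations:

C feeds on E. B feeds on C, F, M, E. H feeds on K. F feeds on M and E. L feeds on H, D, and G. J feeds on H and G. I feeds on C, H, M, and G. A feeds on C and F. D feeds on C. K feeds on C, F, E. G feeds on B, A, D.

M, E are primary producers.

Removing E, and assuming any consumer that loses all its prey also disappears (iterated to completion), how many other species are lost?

Remove E.
Round 1: C (all prey gone) → extinct.
Round 2: D (all prey gone) → extinct.
No further losses. Total secondary extinctions: 2.

2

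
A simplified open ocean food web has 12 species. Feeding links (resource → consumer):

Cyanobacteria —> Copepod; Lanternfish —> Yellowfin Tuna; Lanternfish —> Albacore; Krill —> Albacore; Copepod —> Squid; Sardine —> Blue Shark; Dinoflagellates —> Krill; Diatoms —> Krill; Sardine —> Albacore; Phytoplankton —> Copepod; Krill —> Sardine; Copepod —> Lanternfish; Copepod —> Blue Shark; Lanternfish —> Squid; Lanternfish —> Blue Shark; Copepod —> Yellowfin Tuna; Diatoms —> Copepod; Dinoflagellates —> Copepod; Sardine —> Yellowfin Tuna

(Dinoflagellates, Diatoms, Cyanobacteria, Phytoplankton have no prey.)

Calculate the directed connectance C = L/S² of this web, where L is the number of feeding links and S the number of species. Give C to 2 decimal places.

The web has S = 12 species and L = 19 feeding links.
C = L / S² = 19 / 144 = 0.1319 ≈ 0.13.

C = 0.13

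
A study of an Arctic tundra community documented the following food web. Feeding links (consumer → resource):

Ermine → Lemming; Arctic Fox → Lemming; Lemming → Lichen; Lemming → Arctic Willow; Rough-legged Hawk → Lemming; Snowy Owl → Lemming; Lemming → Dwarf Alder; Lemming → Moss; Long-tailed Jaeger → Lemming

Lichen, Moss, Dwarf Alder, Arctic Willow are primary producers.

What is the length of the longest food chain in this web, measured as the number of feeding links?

One longest chain: Lichen → Lemming → Snowy Owl.
It has 3 species and 2 links.

2 links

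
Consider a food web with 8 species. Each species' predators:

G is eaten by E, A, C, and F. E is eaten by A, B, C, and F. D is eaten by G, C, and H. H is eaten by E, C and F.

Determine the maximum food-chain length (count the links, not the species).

3 links

One longest chain: D → G → E → F.
It has 4 species and 3 links.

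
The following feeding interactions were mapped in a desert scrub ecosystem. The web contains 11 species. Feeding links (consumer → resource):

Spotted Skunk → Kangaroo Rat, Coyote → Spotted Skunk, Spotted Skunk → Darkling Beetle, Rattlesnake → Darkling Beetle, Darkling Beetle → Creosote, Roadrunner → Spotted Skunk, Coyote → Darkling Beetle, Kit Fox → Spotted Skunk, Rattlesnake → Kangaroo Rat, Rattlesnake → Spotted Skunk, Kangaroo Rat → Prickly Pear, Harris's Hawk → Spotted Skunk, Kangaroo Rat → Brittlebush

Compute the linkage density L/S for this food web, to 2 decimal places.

There are L = 13 links among S = 11 species.
L/S = 13/11 = 1.1818 ≈ 1.18.

L/S = 1.18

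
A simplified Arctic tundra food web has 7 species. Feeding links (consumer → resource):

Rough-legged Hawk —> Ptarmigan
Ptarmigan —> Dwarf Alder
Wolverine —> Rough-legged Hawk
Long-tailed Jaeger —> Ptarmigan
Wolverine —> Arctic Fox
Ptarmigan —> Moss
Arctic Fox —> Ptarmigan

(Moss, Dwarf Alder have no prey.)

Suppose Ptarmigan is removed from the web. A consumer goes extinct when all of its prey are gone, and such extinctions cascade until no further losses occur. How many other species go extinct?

Remove Ptarmigan.
Round 1: Arctic Fox (all prey gone), Rough-legged Hawk (all prey gone), Long-tailed Jaeger (all prey gone) → extinct.
Round 2: Wolverine (all prey gone) → extinct.
No further losses. Total secondary extinctions: 4.

4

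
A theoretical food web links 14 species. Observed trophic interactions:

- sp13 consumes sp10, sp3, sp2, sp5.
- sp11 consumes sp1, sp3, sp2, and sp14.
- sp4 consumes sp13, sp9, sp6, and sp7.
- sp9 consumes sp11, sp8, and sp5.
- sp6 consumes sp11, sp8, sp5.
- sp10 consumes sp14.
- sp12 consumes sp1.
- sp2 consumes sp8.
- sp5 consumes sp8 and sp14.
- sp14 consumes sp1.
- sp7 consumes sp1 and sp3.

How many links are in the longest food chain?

4 links

One longest chain: sp1 → sp14 → sp5 → sp9 → sp4.
It has 5 species and 4 links.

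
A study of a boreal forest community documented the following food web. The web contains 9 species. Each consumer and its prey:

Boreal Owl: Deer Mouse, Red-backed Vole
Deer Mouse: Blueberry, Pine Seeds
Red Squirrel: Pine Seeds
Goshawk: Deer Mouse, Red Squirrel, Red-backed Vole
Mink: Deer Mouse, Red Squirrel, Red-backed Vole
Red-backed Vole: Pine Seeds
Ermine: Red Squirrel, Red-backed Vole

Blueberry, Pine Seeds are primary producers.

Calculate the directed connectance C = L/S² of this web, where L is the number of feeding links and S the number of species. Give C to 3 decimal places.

The web has S = 9 species and L = 14 feeding links.
C = L / S² = 14 / 81 = 0.1728 ≈ 0.173.

C = 0.173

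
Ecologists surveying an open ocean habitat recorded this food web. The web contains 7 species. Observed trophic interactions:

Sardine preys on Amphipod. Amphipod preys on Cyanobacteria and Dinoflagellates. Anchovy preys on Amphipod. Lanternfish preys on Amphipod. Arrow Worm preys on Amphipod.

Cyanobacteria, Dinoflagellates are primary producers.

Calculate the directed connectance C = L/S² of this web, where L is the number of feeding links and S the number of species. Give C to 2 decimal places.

C = 0.12

The web has S = 7 species and L = 6 feeding links.
C = L / S² = 6 / 49 = 0.1224 ≈ 0.12.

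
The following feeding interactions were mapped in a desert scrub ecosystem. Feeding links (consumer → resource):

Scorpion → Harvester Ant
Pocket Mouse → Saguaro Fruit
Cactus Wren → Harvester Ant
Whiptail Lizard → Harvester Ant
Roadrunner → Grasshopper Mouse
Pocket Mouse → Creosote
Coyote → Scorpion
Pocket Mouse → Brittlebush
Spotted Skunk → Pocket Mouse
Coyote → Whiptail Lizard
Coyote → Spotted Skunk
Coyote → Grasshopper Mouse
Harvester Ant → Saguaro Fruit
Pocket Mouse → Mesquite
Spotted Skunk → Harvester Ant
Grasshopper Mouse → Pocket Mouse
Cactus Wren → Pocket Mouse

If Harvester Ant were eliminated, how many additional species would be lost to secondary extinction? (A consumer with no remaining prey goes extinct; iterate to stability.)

Remove Harvester Ant.
Round 1: Whiptail Lizard (all prey gone), Scorpion (all prey gone) → extinct.
No further losses. Total secondary extinctions: 2.

2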